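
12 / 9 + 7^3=1033 / 3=344.33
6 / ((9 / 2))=4 / 3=1.33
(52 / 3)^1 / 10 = 26 / 15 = 1.73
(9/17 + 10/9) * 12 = 1004/51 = 19.69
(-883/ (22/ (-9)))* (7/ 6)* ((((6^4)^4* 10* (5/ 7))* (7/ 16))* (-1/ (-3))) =13622875264051200/ 11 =1238443205822836.36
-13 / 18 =-0.72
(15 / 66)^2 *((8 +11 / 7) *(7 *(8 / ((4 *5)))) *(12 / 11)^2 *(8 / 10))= 19296 / 14641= 1.32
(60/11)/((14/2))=60/77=0.78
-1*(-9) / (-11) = -9 / 11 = -0.82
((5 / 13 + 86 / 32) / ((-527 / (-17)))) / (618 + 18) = 213 / 1366976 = 0.00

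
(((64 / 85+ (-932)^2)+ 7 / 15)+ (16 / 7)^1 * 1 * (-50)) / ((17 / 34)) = 3100584034 / 1785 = 1737021.87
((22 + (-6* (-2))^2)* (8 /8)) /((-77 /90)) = -14940 /77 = -194.03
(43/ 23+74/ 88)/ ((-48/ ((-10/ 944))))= 0.00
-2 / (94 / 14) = -14 / 47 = -0.30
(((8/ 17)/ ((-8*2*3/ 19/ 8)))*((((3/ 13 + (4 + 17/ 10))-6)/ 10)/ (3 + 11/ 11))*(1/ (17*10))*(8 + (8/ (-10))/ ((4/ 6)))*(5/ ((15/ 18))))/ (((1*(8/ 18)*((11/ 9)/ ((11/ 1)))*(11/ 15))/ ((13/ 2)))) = 41553/ 374000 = 0.11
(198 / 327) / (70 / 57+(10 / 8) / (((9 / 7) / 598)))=22572 / 21718795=0.00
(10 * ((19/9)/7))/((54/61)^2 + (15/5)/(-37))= 4.29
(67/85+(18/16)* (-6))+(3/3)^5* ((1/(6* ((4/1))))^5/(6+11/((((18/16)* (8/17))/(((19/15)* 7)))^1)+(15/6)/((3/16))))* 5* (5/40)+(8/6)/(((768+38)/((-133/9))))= -39885240018390107/6662852361584640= -5.99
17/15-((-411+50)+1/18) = 32587/90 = 362.08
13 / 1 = 13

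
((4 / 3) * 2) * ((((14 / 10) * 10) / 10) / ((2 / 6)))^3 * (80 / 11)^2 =6322176 / 605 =10449.88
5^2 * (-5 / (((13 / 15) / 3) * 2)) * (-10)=28125 / 13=2163.46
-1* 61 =-61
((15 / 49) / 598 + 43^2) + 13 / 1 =54560339 / 29302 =1862.00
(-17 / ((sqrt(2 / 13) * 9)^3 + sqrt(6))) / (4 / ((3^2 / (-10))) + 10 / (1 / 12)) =-1989 / (13520 * sqrt(6) + 116640 * sqrt(26)) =-0.00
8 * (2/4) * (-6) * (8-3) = -120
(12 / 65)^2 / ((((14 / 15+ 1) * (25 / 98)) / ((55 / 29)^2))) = 5122656 / 20608705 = 0.25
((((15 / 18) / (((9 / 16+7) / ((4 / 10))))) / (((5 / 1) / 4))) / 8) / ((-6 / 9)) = -4 / 605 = -0.01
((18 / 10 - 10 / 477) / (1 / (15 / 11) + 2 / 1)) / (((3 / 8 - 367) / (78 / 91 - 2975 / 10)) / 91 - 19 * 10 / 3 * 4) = -0.00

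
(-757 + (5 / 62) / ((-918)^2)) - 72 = -43314328147 / 52248888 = -829.00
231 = 231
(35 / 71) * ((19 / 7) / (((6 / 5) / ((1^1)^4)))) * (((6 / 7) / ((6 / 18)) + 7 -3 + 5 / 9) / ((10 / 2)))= 42655 / 26838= 1.59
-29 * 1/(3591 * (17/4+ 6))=-0.00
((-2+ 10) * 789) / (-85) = -6312 / 85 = -74.26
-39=-39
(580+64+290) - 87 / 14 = 12989 / 14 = 927.79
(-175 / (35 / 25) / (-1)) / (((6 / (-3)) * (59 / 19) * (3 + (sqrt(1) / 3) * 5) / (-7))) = 7125 / 236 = 30.19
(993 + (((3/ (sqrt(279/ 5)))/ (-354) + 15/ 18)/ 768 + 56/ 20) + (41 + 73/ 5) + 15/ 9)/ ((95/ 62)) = 752143111/ 1094400-sqrt(155)/ 12913920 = 687.27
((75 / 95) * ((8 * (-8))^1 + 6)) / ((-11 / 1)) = 870 / 209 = 4.16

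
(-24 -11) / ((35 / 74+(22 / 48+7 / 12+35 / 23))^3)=-59637639495168 / 47700204370675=-1.25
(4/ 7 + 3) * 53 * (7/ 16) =1325/ 16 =82.81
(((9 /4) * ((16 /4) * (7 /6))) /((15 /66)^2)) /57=1694 /475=3.57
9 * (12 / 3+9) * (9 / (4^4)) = 1053 / 256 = 4.11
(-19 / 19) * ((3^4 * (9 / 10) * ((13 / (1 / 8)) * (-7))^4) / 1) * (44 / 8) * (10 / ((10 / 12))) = -6757203299438592 / 5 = -1351440659887718.40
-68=-68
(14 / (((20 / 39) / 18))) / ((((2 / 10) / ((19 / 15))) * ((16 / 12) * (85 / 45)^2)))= 3781323 / 5780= 654.21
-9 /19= -0.47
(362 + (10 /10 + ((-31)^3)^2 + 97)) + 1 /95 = 84312893396 /95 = 887504141.01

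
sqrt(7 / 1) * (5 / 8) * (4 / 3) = 5 * sqrt(7) / 6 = 2.20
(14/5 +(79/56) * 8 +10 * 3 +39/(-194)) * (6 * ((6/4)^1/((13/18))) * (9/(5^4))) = 217225233/27584375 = 7.87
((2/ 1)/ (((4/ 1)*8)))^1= 0.06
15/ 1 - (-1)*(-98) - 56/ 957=-79487/ 957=-83.06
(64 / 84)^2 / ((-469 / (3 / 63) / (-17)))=4352 / 4343409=0.00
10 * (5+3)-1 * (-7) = 87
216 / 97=2.23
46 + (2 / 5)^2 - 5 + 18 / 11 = 11769 / 275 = 42.80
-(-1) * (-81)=-81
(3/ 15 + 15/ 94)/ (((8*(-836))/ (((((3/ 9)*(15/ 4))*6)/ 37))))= -507/ 46521728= -0.00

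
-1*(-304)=304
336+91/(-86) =28805/86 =334.94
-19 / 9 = -2.11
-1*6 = -6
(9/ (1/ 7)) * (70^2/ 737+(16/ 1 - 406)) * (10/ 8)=-44498475/ 1474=-30188.92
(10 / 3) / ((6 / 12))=20 / 3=6.67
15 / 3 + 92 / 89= 537 / 89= 6.03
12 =12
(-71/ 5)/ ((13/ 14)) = -994/ 65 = -15.29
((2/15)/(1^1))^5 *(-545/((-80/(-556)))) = -121208/759375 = -0.16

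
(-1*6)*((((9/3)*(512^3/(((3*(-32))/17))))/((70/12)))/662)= 1283457024/11585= 110786.10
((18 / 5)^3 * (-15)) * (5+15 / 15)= -104976 / 25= -4199.04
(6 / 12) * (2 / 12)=1 / 12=0.08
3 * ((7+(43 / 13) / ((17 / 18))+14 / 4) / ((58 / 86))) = 62.29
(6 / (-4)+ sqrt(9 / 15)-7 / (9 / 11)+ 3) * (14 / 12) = -889 / 108+ 7 * sqrt(15) / 30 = -7.33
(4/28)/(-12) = -1/84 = -0.01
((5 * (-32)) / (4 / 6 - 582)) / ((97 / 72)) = 2160 / 10573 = 0.20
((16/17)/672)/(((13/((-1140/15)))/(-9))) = 114/1547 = 0.07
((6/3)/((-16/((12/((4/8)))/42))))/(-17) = 1/238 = 0.00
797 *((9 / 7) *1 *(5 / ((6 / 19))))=227145 / 14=16224.64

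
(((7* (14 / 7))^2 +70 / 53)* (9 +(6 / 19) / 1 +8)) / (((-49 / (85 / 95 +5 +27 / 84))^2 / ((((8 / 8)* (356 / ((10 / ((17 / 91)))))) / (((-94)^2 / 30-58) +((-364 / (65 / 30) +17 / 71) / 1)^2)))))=8785444302188068959 / 681793263035482612924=0.01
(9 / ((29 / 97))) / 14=873 / 406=2.15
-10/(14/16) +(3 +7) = -10/7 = -1.43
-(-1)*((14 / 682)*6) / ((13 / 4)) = 168 / 4433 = 0.04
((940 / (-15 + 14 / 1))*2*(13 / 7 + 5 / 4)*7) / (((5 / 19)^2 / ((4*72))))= -850250304 / 5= -170050060.80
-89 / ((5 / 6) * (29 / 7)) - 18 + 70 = 3802 / 145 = 26.22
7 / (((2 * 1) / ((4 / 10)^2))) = 14 / 25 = 0.56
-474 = -474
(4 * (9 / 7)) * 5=180 / 7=25.71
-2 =-2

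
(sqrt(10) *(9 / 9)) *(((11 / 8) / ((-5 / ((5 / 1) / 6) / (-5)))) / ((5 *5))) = 11 *sqrt(10) / 240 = 0.14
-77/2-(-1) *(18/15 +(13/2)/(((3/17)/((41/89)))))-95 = -153968/1335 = -115.33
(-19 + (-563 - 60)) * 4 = -2568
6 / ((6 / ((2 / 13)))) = 2 / 13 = 0.15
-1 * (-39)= 39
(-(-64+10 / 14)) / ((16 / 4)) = 443 / 28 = 15.82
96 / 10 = 48 / 5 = 9.60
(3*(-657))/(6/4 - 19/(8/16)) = 54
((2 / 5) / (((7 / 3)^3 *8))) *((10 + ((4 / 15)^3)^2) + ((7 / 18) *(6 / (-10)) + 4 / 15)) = 228580067 / 5788125000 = 0.04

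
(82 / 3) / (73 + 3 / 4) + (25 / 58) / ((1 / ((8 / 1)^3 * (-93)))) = -526742488 / 25665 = -20523.77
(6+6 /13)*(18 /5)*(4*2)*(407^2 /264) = 7589736 /65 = 116765.17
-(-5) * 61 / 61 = 5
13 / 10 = 1.30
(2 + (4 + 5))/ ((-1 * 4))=-11/ 4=-2.75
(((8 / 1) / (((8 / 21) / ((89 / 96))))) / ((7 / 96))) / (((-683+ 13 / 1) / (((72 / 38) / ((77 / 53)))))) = -254718 / 490105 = -0.52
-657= -657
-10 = -10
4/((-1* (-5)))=4/5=0.80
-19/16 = -1.19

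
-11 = -11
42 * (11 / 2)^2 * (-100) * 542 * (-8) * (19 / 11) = 951535200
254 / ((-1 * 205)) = -254 / 205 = -1.24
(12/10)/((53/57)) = 342/265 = 1.29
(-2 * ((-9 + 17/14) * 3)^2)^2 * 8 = 22867622082/2401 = 9524207.45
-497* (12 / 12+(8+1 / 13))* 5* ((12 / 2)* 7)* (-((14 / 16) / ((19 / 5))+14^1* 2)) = 13211624265 / 494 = 26744178.67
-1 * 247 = -247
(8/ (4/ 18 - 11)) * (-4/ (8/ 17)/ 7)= 612/ 679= 0.90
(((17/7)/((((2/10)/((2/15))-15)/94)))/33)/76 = -0.01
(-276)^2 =76176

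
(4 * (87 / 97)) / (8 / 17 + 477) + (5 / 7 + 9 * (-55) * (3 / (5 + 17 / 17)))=-2720207971 / 11022886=-246.78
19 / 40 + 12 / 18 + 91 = 11057 / 120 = 92.14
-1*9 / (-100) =9 / 100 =0.09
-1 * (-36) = 36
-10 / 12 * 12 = -10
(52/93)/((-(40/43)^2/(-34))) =408629/18600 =21.97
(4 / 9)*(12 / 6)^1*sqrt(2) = 8*sqrt(2) / 9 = 1.26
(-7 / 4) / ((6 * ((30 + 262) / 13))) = -91 / 7008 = -0.01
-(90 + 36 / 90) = -452 / 5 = -90.40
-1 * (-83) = 83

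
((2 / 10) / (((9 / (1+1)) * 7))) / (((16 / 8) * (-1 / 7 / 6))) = -2 / 15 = -0.13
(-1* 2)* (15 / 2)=-15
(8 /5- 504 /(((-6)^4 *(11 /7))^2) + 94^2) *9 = 124728935629 /1568160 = 79538.40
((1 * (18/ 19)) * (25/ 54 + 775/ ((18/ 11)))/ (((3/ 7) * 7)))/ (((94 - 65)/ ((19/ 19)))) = 25600/ 4959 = 5.16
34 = 34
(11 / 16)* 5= 55 / 16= 3.44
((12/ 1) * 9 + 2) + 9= 119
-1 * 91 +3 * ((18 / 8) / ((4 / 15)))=-1051 / 16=-65.69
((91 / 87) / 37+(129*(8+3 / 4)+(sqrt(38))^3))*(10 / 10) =38*sqrt(38)+14534149 / 12876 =1363.03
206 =206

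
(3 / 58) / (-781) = -3 / 45298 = -0.00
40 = 40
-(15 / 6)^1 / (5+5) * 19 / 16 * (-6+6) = 0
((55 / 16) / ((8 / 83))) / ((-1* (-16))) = 4565 / 2048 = 2.23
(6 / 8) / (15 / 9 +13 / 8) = 18 / 79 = 0.23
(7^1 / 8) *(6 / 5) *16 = 84 / 5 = 16.80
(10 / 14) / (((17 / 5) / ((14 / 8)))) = 25 / 68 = 0.37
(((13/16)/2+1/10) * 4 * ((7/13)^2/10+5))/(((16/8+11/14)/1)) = 1606311/439400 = 3.66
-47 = -47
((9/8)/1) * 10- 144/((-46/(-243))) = -68949/92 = -749.45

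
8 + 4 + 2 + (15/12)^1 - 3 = 49/4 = 12.25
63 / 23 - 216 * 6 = -29745 / 23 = -1293.26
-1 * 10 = -10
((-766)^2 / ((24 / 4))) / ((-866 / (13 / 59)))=-1906957 / 76641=-24.88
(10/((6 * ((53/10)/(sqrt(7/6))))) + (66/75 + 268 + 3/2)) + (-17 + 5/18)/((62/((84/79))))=25 * sqrt(42)/477 + 99218743/367350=270.43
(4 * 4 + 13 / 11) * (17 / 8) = 3213 / 88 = 36.51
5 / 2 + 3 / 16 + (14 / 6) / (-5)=533 / 240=2.22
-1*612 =-612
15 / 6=5 / 2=2.50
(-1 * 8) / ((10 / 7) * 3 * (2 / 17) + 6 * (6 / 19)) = -2261 / 678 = -3.33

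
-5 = -5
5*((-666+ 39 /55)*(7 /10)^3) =-12550713 /11000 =-1140.97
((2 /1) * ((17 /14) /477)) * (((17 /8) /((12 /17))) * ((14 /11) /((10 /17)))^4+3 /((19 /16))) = 19436063283587 /55730380860000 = 0.35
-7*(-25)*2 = 350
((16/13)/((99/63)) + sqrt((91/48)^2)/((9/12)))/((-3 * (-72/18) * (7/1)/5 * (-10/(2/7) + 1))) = -12175/2100384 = -0.01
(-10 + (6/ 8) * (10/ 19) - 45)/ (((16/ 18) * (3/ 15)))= -93375/ 304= -307.15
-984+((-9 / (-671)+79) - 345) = -838741 / 671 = -1249.99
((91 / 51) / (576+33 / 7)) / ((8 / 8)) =637 / 207315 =0.00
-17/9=-1.89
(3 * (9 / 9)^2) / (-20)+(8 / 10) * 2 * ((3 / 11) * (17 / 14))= 117 / 308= 0.38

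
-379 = -379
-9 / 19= -0.47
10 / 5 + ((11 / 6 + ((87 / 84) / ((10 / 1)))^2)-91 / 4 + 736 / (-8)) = -26085077 / 235200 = -110.91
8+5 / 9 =77 / 9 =8.56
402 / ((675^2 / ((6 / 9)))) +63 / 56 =4102769 / 3645000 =1.13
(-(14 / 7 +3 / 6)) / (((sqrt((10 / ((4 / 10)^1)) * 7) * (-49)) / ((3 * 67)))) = 201 * sqrt(7) / 686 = 0.78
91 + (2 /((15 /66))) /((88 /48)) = 479 /5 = 95.80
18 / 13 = 1.38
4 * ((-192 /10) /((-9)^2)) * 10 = -256 /27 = -9.48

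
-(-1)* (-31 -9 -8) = -48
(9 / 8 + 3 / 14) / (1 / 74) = 2775 / 28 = 99.11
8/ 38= 4/ 19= 0.21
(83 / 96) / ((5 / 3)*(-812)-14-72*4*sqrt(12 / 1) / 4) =-170233 / 260264512 + 2241*sqrt(3) / 32533064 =-0.00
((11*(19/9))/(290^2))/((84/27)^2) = 0.00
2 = 2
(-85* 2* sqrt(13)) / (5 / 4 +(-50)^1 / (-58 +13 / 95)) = -747592* sqrt(13) / 9297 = -289.93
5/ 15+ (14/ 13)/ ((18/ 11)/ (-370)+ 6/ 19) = 593479/ 156507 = 3.79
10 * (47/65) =7.23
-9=-9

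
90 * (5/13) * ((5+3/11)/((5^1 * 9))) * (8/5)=928/143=6.49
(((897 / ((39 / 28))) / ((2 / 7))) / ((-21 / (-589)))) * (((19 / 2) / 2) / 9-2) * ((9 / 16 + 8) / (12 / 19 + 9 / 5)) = -9344652865 / 28512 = -327744.56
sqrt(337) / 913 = 0.02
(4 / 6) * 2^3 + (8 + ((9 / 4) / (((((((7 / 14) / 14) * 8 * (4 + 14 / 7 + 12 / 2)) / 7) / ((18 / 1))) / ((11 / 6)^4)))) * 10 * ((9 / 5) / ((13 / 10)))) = 32316685 / 2496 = 12947.39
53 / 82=0.65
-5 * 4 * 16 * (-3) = 960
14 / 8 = 7 / 4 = 1.75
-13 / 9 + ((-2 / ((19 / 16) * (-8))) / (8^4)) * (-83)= -253675 / 175104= -1.45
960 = 960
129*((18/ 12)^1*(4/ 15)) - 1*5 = 233/ 5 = 46.60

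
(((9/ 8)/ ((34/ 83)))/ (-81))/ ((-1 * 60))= 83/ 146880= 0.00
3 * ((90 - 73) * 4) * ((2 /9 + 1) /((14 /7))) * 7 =2618 /3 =872.67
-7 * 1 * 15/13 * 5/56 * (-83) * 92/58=143175/1508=94.94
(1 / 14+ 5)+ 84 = 1247 / 14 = 89.07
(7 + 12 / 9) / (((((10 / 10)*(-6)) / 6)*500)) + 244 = 14639 / 60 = 243.98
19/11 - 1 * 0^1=19/11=1.73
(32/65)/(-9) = -32/585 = -0.05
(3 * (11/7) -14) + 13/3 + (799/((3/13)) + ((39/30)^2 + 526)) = 8368649/2100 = 3985.07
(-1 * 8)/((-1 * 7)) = 8/7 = 1.14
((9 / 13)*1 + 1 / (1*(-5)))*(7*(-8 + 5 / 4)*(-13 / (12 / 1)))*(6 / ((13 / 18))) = 13608 / 65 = 209.35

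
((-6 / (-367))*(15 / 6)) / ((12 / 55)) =275 / 1468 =0.19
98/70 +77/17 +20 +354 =32294/85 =379.93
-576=-576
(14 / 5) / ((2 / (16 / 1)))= 112 / 5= 22.40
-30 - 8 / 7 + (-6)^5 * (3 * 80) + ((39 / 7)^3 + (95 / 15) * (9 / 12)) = -2560280215 / 1372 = -1866093.45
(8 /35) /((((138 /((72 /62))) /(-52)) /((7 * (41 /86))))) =-51168 /153295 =-0.33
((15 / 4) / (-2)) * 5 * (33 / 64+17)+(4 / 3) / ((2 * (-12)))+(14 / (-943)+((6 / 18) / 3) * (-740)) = -1071134285 / 4345344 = -246.50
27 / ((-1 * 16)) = -27 / 16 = -1.69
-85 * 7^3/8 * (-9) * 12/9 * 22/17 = 56595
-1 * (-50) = 50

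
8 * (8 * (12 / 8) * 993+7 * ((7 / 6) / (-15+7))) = 571919 / 6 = 95319.83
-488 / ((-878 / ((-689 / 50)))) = -84058 / 10975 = -7.66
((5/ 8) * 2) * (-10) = -12.50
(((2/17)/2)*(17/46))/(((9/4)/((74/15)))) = 148/3105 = 0.05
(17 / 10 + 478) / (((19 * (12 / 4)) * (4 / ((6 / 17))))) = 4797 / 6460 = 0.74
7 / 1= 7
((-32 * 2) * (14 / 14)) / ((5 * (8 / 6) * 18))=-8 / 15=-0.53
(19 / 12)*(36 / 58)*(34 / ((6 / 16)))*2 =5168 / 29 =178.21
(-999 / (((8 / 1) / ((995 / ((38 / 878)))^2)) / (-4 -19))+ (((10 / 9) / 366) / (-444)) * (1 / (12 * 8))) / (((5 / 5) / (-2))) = -38470368075178162904995 / 12671411904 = -3035996964397.80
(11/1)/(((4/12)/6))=198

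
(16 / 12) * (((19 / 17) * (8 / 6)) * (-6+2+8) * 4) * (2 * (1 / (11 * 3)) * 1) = 9728 / 5049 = 1.93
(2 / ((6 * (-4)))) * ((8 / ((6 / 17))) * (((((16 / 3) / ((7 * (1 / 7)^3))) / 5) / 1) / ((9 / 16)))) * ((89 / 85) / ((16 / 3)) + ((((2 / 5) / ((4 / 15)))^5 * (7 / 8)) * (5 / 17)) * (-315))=218721349 / 2025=108010.54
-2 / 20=-1 / 10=-0.10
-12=-12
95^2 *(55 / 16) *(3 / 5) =297825 / 16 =18614.06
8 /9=0.89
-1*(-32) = 32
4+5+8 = 17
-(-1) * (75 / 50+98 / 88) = 115 / 44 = 2.61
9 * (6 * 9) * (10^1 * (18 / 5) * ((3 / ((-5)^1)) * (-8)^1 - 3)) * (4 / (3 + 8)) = 629856 / 55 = 11451.93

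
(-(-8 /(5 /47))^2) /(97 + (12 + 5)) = -70688 /1425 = -49.61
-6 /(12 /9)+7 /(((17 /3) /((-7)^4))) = 100689 /34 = 2961.44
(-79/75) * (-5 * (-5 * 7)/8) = -553/24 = -23.04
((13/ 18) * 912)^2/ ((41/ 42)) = 54664064/ 123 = 444423.28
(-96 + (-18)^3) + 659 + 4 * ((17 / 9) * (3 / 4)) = -15790 / 3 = -5263.33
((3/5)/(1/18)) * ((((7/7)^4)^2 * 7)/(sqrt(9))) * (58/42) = 174/5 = 34.80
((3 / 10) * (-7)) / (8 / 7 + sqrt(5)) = -0.62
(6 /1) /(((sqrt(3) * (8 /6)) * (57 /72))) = 36 * sqrt(3) /19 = 3.28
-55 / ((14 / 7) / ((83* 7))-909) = 31955 / 528127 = 0.06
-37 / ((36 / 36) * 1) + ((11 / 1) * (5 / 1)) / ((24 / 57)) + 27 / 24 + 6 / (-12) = 377 / 4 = 94.25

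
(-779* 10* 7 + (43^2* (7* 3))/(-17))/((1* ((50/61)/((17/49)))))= -1202371/50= -24047.42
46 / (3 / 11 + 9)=253 / 51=4.96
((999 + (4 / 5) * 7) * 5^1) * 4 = 20092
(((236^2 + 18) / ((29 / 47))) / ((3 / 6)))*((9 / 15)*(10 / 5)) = 31422696 / 145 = 216708.25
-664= -664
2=2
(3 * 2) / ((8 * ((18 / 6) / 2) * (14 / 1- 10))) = 1 / 8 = 0.12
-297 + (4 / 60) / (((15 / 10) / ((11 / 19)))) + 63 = -200048 / 855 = -233.97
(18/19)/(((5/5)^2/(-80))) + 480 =7680/19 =404.21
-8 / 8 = -1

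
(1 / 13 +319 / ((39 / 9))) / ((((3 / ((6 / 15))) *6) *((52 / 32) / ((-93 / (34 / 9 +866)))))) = -178188 / 1653665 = -0.11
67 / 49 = 1.37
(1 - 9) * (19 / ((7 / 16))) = -2432 / 7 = -347.43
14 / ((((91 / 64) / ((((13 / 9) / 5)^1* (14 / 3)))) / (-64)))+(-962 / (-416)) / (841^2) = -1297866288253 / 1527726960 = -849.54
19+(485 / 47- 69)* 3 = -7381 / 47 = -157.04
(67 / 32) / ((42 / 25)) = 1675 / 1344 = 1.25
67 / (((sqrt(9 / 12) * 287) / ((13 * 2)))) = 3484 * sqrt(3) / 861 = 7.01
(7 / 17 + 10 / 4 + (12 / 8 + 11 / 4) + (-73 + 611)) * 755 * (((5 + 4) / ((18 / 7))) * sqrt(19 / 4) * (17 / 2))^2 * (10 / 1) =2214878256675 / 128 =17303736380.27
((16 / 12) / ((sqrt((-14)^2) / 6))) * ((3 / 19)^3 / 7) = 108 / 336091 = 0.00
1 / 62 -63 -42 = -6509 / 62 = -104.98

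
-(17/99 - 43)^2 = -17977600/9801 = -1834.26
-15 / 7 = -2.14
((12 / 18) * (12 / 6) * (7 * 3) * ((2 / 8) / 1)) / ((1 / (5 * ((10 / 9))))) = 350 / 9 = 38.89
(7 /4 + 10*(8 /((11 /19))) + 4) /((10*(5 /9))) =56997 /2200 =25.91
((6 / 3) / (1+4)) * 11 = 22 / 5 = 4.40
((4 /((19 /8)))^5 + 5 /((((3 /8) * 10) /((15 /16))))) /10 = 146598223 /99043960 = 1.48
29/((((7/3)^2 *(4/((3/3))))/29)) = 7569/196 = 38.62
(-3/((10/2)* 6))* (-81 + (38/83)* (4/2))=6647/830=8.01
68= 68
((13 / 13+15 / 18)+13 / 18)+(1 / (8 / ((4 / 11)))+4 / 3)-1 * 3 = 185 / 198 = 0.93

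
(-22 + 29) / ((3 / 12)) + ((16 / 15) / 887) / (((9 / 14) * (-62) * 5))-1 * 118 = -1670442862 / 18560475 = -90.00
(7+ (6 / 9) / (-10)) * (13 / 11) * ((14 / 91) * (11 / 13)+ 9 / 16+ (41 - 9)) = 29467 / 110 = 267.88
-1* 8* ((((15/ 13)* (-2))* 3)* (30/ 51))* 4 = 28800/ 221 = 130.32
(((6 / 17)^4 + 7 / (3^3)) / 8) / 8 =619639 / 144324288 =0.00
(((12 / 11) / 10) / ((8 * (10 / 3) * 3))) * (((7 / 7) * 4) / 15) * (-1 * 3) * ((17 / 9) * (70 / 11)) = -119 / 9075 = -0.01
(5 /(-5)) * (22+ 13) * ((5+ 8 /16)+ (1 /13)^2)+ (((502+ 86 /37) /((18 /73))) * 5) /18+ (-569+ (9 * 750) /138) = -144.65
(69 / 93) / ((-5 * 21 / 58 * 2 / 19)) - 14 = -58243 / 3255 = -17.89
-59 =-59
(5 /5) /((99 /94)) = 94 /99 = 0.95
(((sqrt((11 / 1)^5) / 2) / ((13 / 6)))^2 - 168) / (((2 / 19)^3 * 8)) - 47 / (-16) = 9747130325 / 10816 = 901176.99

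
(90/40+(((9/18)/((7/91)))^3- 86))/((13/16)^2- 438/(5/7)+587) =-81440/10897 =-7.47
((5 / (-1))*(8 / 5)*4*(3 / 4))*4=-96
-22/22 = -1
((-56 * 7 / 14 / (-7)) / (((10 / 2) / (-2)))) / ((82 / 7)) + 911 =186727 / 205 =910.86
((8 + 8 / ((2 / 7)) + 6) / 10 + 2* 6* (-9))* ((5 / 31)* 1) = -519 / 31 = -16.74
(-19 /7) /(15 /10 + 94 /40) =-380 /539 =-0.71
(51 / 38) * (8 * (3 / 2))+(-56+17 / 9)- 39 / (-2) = -6329 / 342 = -18.51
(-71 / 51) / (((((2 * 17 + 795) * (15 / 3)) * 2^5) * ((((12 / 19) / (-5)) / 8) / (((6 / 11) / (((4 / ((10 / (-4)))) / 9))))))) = -20235 / 9921472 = -0.00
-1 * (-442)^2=-195364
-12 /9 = -4 /3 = -1.33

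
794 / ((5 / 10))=1588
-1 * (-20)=20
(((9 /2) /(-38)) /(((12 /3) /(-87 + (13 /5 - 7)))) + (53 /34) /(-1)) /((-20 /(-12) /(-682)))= -30322743 /64600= -469.39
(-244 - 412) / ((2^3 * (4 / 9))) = -369 / 2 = -184.50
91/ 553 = 13/ 79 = 0.16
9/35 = 0.26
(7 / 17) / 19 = 7 / 323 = 0.02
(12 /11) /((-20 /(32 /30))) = -16 /275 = -0.06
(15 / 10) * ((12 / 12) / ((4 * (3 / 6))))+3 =15 / 4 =3.75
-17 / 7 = -2.43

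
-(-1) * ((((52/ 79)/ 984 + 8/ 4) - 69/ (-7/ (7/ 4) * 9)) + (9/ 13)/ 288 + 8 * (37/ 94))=447651649/ 63328928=7.07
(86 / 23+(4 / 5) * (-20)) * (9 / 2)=-1269 / 23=-55.17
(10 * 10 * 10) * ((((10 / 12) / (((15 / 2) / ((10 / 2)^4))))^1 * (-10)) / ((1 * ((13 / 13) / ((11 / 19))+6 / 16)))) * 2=-220000000 / 333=-660660.66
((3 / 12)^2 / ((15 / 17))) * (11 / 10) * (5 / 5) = 0.08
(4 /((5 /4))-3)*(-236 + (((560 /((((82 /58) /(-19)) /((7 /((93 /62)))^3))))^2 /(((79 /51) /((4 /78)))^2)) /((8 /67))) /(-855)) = -73060531879323651724 /58163246924445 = -1256128.84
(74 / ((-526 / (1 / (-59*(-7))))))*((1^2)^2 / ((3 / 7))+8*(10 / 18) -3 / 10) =-21571 / 9775710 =-0.00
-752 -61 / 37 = -27885 / 37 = -753.65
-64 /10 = -6.40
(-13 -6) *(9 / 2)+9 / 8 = -675 / 8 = -84.38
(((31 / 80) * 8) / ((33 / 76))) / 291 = 1178 / 48015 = 0.02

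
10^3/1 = 1000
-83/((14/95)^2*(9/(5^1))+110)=-3745375/4965514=-0.75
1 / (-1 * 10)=-1 / 10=-0.10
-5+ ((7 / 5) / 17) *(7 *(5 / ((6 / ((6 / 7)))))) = -78 / 17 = -4.59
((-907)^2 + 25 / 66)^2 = 2947931713829881 / 4356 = 676752000420.08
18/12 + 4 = 11/2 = 5.50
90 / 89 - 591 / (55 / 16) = -836634 / 4895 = -170.92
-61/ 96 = -0.64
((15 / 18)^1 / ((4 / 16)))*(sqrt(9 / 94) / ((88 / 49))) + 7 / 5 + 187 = 245*sqrt(94) / 4136 + 942 / 5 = 188.97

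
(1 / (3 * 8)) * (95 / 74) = 95 / 1776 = 0.05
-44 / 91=-0.48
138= 138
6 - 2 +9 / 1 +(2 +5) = 20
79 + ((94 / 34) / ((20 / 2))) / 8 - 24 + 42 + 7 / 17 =97.45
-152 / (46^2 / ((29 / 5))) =-1102 / 2645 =-0.42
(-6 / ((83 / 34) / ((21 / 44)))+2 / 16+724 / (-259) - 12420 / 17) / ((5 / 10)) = -23618963717 / 16079756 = -1468.86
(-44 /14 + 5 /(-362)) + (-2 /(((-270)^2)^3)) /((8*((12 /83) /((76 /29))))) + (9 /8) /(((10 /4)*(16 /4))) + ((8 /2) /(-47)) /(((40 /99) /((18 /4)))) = -32050245770102167958773 /8028534939412428000000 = -3.99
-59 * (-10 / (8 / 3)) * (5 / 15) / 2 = 295 / 8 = 36.88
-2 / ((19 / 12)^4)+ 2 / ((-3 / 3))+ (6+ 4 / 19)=507248 / 130321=3.89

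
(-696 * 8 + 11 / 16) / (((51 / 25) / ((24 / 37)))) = -2226925 / 1258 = -1770.21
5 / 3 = 1.67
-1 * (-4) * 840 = 3360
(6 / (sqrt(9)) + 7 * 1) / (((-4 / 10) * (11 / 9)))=-405 / 22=-18.41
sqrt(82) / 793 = 0.01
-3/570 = -1/190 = -0.01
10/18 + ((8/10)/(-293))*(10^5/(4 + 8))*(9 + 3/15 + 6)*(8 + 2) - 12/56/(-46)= -5872328629/1698228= -3457.92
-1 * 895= -895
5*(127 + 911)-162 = 5028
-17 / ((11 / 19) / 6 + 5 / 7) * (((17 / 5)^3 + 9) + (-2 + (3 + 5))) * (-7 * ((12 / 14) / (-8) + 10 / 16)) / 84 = 49.14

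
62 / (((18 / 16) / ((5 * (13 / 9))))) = 32240 / 81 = 398.02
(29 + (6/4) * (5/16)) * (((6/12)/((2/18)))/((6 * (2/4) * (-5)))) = -2829/320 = -8.84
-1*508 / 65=-508 / 65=-7.82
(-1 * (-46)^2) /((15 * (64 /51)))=-8993 /80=-112.41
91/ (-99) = -91/ 99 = -0.92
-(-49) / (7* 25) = 7 / 25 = 0.28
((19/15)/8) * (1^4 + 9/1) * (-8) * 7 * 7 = -620.67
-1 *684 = -684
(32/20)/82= 4/205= 0.02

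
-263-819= -1082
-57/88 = -0.65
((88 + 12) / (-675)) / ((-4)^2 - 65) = 4 / 1323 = 0.00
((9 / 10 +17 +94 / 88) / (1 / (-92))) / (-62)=95979 / 3410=28.15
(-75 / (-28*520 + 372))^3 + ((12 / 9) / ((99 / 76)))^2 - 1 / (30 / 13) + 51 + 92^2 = 10726608451148445684431 / 1259639997447522240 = 8515.61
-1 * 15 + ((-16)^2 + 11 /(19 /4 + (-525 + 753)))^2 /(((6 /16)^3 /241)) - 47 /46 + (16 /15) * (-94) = 59729728094206707 /199355030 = 299614853.43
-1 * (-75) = 75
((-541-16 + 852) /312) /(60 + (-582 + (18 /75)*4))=-7375 /4064112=-0.00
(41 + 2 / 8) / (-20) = -2.06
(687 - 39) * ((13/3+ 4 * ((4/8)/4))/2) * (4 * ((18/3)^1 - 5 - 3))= -12528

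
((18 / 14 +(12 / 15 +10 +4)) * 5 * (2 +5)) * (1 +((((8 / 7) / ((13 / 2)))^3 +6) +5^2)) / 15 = 4526213728 / 3767855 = 1201.27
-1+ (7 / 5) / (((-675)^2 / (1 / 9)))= -20503118 / 20503125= -1.00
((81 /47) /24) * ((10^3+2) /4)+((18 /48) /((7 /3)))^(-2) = 56.70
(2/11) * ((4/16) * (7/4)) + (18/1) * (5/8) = 997/88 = 11.33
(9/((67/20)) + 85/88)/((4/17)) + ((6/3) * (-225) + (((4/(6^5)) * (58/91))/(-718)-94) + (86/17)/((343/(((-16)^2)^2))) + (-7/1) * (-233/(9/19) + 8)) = 3825.32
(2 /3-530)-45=-1723 /3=-574.33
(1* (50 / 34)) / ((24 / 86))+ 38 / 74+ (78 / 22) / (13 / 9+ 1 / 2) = 22104331 / 2905980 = 7.61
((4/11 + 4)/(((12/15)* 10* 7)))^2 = 36/5929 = 0.01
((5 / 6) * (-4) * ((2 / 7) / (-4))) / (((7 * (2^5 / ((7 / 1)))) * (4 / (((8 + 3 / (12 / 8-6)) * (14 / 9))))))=55 / 2592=0.02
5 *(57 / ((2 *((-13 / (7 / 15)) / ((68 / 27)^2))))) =-307496 / 9477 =-32.45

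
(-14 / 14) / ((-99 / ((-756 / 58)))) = -42 / 319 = -0.13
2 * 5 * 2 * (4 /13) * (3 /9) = 2.05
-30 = -30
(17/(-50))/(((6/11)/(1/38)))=-187/11400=-0.02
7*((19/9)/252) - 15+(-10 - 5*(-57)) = 260.06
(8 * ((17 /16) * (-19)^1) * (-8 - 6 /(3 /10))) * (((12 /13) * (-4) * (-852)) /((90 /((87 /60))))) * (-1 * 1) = -74486384 /325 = -229188.87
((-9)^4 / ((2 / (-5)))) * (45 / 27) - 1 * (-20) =-54635 / 2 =-27317.50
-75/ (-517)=0.15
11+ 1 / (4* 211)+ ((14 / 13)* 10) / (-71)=8451895 / 779012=10.85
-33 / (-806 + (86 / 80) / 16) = 21120 / 515797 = 0.04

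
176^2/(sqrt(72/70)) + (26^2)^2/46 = 40477.01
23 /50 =0.46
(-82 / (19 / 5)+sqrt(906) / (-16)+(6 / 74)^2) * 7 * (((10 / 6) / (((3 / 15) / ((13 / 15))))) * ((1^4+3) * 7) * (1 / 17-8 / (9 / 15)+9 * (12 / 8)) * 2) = -9671711140 / 702297-73255 * sqrt(906) / 1836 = -14972.50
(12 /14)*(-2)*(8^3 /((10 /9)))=-27648 /35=-789.94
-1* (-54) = 54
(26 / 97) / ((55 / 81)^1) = 0.39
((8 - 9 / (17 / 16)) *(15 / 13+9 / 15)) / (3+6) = -304 / 3315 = -0.09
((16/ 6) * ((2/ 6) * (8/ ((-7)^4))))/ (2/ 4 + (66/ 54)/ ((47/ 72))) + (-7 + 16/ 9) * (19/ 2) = -53124523/ 1070846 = -49.61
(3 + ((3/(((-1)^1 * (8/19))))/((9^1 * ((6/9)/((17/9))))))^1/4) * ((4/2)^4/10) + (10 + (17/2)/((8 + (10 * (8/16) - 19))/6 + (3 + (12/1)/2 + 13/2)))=30253/2088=14.49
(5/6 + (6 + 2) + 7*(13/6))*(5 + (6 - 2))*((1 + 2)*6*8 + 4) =31968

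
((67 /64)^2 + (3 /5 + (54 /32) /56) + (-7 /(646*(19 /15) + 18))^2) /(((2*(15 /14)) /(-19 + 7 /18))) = -14.99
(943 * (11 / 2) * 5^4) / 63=6483125 / 126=51453.37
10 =10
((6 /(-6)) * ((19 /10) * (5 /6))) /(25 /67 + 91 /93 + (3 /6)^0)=-39463 /58612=-0.67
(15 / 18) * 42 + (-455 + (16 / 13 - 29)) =-5821 / 13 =-447.77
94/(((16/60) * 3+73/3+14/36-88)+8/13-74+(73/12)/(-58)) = -12757680/18453479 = -0.69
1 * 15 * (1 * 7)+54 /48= 849 /8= 106.12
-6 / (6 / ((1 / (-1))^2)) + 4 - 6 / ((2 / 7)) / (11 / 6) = -93 / 11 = -8.45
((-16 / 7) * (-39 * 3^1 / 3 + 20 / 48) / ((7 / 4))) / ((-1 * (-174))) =3704 / 12789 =0.29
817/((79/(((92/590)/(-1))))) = -37582/23305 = -1.61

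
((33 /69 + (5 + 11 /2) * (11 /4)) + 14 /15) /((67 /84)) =585137 /15410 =37.97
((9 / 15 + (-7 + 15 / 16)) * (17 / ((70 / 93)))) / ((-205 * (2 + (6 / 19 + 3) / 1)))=13127043 / 115948000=0.11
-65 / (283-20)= -65 / 263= -0.25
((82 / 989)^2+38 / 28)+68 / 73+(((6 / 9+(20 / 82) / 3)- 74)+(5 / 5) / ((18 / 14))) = -25886620307423 / 368867035278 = -70.18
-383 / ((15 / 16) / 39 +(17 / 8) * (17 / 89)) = -7090096 / 7959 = -890.83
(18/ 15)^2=36/ 25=1.44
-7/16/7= -0.06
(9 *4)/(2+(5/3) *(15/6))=216/37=5.84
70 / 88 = 35 / 44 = 0.80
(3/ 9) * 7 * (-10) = -70/ 3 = -23.33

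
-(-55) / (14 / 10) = 275 / 7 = 39.29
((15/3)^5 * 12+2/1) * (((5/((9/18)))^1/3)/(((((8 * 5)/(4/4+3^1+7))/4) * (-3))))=-45835.78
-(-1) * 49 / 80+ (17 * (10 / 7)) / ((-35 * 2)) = 0.27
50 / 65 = 10 / 13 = 0.77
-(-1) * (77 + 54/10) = 412/5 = 82.40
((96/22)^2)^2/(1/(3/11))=15925248/161051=98.88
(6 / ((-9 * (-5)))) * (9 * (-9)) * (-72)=3888 / 5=777.60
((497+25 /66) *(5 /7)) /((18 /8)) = 328270 /2079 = 157.90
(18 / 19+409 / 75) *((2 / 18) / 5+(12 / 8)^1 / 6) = 1.74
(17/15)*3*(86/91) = 1462/455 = 3.21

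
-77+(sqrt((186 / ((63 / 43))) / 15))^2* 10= 481 / 63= 7.63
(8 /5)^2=64 /25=2.56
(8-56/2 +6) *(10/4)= -35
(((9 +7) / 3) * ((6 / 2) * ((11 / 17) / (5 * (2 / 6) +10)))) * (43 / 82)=11352 / 24395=0.47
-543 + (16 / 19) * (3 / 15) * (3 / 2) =-51561 / 95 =-542.75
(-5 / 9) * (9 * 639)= -3195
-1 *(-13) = 13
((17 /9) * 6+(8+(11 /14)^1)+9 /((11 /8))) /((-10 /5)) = -12319 /924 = -13.33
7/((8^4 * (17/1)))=7/69632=0.00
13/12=1.08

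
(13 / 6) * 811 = 1757.17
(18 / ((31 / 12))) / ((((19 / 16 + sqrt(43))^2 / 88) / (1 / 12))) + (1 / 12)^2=0.86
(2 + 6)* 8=64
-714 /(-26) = 357 /13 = 27.46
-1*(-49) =49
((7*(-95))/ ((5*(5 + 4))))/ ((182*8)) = -19/ 1872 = -0.01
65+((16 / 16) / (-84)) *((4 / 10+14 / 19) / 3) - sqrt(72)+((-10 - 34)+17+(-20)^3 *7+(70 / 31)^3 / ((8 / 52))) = -1107181493303 / 19811015 - 6 *sqrt(2) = -55895.65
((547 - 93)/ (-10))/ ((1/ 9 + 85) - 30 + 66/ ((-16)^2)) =-0.82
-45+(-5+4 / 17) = -846 / 17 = -49.76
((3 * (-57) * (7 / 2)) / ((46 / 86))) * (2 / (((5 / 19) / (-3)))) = 2933847 / 115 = 25511.71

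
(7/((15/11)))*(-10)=-154/3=-51.33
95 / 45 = 19 / 9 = 2.11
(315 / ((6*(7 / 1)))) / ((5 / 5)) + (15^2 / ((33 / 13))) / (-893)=145395 / 19646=7.40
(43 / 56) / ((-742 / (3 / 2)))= -129 / 83104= -0.00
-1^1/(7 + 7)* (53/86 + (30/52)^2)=-27589/406952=-0.07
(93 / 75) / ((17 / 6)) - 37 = -15539 / 425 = -36.56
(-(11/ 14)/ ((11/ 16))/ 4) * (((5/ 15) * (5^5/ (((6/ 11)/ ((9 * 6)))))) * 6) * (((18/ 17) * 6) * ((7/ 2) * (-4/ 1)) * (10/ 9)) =297000000/ 17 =17470588.24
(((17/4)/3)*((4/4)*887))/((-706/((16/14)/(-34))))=0.06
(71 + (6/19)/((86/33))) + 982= 860400/817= 1053.12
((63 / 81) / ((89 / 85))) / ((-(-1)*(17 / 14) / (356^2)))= 697760 / 9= 77528.89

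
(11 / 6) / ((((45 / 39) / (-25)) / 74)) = -26455 / 9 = -2939.44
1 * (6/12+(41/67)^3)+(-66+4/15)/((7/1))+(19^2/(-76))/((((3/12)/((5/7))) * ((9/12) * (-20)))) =-163302047/21053410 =-7.76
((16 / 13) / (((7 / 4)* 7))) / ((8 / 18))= 144 / 637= 0.23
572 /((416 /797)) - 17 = 8631 /8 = 1078.88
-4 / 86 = -2 / 43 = -0.05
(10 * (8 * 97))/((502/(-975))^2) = 1844212500/63001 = 29272.75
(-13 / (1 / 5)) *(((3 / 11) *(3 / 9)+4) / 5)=-585 / 11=-53.18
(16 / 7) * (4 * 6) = 384 / 7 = 54.86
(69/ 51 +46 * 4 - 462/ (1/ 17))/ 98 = -130367/ 1666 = -78.25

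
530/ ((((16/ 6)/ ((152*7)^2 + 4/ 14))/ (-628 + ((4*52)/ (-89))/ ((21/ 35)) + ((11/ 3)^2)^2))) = -1138319978441105/ 11214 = -101508826327.90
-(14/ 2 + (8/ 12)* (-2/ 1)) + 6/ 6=-14/ 3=-4.67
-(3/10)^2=-9/100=-0.09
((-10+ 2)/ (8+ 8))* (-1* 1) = 0.50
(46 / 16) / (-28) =-23 / 224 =-0.10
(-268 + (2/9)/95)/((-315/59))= 50.20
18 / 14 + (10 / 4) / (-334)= 5977 / 4676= 1.28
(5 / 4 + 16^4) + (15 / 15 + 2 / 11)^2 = 31720705 / 484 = 65538.65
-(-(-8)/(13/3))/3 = -8/13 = -0.62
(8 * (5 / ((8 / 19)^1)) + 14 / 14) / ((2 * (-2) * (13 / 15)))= -360 / 13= -27.69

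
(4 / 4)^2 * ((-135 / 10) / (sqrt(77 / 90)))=-14.60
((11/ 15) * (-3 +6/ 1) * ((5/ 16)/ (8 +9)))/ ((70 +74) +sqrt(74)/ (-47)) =517 * sqrt(74)/ 12459164000 +218691/ 778697750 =0.00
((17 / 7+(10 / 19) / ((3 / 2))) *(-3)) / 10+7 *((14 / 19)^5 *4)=909609051 / 173326930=5.25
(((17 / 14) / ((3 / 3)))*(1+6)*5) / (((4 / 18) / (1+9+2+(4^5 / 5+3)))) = 168147 / 4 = 42036.75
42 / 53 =0.79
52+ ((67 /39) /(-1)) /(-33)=66991 /1287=52.05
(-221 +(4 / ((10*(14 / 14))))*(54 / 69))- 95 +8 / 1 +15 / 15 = -35269 / 115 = -306.69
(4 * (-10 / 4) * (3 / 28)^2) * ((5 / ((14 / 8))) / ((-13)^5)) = 225 / 254706998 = 0.00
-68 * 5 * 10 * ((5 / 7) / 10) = -1700 / 7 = -242.86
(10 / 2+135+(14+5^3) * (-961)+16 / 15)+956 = -1987229 / 15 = -132481.93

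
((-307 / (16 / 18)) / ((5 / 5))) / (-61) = 2763 / 488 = 5.66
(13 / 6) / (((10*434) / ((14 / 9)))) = 13 / 16740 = 0.00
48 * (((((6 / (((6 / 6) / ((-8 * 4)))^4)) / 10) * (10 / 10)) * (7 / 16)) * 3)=198180864 / 5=39636172.80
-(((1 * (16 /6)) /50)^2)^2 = -256 /31640625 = -0.00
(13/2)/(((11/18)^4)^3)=7519403979270144/3138428376721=2395.91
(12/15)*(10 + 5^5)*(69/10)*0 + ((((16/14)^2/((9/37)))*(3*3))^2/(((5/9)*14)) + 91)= 32880593/84035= 391.27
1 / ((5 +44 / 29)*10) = 29 / 1890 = 0.02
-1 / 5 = -0.20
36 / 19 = 1.89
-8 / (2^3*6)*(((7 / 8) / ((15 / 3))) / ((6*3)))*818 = -1.33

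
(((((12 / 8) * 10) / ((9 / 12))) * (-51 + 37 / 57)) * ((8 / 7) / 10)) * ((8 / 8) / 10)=-656 / 57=-11.51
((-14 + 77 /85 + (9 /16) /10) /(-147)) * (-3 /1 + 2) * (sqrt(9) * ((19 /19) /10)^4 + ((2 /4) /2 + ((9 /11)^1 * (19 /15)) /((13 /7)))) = -13664236709 /190590400000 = -0.07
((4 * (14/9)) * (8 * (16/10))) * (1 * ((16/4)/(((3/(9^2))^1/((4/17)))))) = 172032/85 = 2023.91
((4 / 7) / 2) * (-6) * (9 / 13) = -1.19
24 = 24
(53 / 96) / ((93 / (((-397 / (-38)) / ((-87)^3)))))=-21041 / 223406361792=-0.00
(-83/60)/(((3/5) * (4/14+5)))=-581/1332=-0.44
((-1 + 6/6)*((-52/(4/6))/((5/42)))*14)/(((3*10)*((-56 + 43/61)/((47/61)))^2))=0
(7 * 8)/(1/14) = 784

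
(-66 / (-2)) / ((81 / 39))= 143 / 9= 15.89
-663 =-663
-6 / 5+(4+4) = 34 / 5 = 6.80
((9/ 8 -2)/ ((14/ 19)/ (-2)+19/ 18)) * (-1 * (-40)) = -2394/ 47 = -50.94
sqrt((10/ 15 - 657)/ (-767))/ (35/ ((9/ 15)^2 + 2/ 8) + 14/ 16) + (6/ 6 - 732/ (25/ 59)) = -43163/ 25 + 488 * sqrt(4530669)/ 65410527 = -1726.50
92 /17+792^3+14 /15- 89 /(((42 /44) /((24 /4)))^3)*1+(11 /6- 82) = 86900135468473 /174930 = 496770911.04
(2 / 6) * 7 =7 / 3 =2.33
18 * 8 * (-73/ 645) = -3504/ 215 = -16.30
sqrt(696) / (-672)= -sqrt(174) / 336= -0.04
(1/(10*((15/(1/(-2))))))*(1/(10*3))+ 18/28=40493/63000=0.64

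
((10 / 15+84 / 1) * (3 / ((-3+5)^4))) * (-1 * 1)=-15.88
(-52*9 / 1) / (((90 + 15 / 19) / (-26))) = 134.02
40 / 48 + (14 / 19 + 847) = 96737 / 114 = 848.57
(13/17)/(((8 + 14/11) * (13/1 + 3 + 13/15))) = 65/13294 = 0.00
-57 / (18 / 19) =-361 / 6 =-60.17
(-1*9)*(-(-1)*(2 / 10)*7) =-63 / 5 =-12.60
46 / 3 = 15.33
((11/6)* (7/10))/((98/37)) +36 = 30647/840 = 36.48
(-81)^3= -531441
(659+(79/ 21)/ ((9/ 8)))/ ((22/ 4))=250366/ 2079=120.43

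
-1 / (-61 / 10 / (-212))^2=-4494400 / 3721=-1207.85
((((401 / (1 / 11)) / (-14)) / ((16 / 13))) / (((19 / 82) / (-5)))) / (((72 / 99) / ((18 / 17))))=1163776185 / 144704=8042.46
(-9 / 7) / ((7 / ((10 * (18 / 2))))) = -810 / 49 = -16.53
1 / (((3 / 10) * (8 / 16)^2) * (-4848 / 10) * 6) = -25 / 5454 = -0.00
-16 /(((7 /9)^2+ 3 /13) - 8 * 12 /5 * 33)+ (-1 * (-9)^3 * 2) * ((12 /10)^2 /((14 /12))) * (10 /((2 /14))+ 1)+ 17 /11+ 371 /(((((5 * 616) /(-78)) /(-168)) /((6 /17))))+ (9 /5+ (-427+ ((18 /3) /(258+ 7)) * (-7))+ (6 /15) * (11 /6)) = 12597703812910621 /98492792475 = 127904.83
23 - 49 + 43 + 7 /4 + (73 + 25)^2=38491 /4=9622.75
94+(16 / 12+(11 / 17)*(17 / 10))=2893 / 30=96.43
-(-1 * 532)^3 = 150568768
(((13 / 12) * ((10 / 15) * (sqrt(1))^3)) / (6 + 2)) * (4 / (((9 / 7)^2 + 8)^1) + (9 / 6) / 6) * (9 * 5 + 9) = 49023 / 15136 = 3.24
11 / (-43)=-11 / 43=-0.26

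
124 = 124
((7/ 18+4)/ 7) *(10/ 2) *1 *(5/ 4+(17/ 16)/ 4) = 38315/ 8064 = 4.75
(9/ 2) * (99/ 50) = 891/ 100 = 8.91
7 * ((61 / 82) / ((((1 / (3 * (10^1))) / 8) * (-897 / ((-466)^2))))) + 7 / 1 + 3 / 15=-18544681076 / 61295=-302548.02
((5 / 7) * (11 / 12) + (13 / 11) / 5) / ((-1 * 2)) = -4117 / 9240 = -0.45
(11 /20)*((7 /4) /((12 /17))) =1309 /960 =1.36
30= 30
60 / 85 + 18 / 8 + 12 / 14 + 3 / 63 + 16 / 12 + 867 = 872.19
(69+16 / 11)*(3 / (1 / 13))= 2747.73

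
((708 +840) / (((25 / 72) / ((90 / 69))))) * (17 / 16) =710532 / 115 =6178.54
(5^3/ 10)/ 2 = 25/ 4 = 6.25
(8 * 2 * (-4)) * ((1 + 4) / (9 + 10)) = -320 / 19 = -16.84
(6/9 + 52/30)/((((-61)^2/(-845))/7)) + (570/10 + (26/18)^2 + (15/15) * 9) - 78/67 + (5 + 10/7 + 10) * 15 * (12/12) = 43755060520/141357069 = 309.54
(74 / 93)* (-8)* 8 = -4736 / 93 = -50.92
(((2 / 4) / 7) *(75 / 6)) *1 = 25 / 28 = 0.89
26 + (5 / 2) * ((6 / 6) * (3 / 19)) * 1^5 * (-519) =-6797 / 38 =-178.87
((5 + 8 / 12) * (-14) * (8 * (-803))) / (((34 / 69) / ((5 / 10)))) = 517132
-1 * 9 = -9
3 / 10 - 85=-847 / 10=-84.70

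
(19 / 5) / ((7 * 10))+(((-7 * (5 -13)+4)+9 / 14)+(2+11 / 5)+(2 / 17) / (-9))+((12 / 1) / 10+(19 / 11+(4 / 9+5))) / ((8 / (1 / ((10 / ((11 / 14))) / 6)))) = 350096 / 5355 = 65.38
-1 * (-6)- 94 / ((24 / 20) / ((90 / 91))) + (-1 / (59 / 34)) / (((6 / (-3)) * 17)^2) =-13047115 / 182546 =-71.47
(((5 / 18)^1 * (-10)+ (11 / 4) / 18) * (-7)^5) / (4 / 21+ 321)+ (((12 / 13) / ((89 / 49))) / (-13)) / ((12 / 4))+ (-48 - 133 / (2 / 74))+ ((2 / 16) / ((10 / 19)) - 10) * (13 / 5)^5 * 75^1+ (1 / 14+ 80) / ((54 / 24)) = -1173342115431146783 / 12782894670000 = -91790.02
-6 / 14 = -3 / 7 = -0.43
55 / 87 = 0.63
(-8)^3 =-512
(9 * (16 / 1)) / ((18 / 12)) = 96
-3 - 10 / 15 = -11 / 3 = -3.67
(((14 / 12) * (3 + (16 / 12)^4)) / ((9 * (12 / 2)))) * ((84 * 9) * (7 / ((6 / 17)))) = 2909669 / 1458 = 1995.66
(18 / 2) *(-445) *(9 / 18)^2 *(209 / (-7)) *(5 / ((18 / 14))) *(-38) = -4417737.50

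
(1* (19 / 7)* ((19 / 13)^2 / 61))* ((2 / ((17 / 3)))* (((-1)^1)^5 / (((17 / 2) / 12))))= -987696 / 20855107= -0.05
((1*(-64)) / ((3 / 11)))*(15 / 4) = -880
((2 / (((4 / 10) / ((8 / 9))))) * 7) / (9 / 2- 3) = 560 / 27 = 20.74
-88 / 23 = -3.83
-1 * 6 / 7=-6 / 7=-0.86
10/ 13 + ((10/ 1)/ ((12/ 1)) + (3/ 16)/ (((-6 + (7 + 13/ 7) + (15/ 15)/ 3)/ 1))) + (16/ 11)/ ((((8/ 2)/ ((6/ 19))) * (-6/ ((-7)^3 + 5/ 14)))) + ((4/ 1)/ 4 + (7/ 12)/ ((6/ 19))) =2030616559/ 183495312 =11.07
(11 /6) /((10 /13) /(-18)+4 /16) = 8.85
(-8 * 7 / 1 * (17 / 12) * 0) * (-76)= 0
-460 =-460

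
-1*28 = -28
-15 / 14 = -1.07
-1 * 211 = -211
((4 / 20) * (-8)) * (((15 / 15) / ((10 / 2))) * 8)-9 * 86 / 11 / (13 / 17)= -338102 / 3575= -94.57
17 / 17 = 1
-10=-10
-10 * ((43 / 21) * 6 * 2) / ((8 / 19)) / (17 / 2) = -8170 / 119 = -68.66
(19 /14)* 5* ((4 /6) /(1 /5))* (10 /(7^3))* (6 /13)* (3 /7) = 28500 /218491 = 0.13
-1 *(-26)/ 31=26/ 31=0.84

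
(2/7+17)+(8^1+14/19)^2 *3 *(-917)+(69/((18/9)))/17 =-18040300811/85918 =-209971.14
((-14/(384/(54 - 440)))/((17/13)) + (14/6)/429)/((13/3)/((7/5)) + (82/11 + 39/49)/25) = 9234460375/2937694656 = 3.14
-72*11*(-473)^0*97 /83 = -76824 /83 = -925.59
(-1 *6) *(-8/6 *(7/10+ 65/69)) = 4532/345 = 13.14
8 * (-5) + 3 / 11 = -437 / 11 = -39.73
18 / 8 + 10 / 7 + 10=383 / 28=13.68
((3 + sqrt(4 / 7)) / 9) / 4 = sqrt(7) / 126 + 1 / 12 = 0.10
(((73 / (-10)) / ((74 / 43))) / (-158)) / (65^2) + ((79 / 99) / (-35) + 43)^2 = 438185737107032491 / 237236762763000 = 1847.04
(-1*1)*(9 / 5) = -9 / 5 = -1.80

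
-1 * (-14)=14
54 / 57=18 / 19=0.95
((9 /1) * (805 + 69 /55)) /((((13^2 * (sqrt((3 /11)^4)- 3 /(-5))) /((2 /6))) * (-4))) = -60973 /11492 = -5.31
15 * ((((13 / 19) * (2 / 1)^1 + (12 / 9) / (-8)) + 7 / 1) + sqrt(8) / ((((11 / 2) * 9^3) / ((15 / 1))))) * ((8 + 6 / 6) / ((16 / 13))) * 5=1625 * sqrt(2) / 396 + 2734875 / 608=4503.95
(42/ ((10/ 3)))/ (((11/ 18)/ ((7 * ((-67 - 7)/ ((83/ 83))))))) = -587412/ 55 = -10680.22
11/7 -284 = -1977/7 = -282.43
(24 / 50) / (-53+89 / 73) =-73 / 7875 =-0.01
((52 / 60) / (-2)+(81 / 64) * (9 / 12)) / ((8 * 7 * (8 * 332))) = 283 / 81592320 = 0.00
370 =370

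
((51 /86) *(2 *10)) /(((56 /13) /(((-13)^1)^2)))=560235 /1204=465.31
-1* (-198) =198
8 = 8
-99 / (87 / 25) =-825 / 29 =-28.45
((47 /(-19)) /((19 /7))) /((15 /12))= -1316 /1805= -0.73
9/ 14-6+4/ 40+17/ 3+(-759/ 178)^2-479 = -1531695863/ 3326820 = -460.41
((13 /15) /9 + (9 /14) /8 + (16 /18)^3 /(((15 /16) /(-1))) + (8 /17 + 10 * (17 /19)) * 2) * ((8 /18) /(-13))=-7224724061 /11570848380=-0.62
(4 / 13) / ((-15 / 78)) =-8 / 5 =-1.60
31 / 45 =0.69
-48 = -48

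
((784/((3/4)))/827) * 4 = 12544/2481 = 5.06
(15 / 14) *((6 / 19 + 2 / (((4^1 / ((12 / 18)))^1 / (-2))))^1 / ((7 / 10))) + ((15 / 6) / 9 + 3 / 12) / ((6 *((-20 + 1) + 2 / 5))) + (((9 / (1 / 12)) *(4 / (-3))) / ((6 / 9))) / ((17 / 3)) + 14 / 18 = -12043819861 / 317932776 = -37.88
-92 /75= -1.23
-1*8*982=-7856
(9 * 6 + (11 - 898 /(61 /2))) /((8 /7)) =15183 /488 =31.11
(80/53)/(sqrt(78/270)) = 240*sqrt(65)/689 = 2.81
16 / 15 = 1.07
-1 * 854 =-854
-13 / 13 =-1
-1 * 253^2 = -64009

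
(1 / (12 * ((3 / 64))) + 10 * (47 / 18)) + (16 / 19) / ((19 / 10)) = 92051 / 3249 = 28.33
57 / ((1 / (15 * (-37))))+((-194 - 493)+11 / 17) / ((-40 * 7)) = -37642733 / 1190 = -31632.55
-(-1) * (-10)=-10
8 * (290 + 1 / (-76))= 44078 / 19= 2319.89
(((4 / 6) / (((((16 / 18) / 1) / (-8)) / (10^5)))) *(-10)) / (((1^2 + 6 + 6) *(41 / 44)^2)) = 11616000000 / 21853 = 531551.73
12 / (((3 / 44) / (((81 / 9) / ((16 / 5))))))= 495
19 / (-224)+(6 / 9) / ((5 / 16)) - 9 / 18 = 5203 / 3360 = 1.55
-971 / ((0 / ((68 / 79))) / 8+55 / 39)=-37869 / 55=-688.53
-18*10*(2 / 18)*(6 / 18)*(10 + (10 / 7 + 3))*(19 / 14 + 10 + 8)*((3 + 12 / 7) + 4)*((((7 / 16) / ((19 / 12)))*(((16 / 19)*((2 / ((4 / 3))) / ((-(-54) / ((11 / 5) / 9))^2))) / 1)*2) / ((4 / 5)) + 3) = -237274779322517 / 4874416218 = -48677.58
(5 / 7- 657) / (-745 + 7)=2297 / 2583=0.89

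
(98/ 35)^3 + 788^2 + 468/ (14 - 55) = 3182392004/ 5125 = 620954.54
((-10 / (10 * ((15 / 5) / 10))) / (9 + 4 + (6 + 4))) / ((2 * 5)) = -1 / 69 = -0.01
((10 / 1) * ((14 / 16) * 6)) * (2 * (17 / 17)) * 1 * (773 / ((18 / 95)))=2570225 / 6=428370.83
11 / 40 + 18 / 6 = 3.28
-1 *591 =-591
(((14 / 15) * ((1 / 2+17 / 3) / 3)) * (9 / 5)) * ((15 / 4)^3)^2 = 39335625 / 4096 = 9603.42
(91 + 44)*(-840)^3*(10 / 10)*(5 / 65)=-80015040000 / 13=-6155003076.92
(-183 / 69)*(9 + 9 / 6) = -1281 / 46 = -27.85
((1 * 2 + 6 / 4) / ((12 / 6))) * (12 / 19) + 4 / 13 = 349 / 247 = 1.41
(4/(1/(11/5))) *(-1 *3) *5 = -132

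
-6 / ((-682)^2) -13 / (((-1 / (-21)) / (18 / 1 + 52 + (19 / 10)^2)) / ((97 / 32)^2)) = -2198627680139337 / 11907174400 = -184647.31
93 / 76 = 1.22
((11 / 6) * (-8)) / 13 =-44 / 39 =-1.13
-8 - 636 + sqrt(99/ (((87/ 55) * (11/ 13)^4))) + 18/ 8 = -2567/ 4 + 169 * sqrt(435)/ 319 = -630.70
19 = 19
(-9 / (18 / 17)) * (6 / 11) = -51 / 11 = -4.64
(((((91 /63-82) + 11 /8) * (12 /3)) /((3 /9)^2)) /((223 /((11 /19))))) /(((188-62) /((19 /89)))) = -62711 /5001444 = -0.01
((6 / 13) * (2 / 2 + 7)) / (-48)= -1 / 13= -0.08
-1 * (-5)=5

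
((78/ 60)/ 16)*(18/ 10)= 117/ 800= 0.15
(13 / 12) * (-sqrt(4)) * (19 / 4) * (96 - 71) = -6175 / 24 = -257.29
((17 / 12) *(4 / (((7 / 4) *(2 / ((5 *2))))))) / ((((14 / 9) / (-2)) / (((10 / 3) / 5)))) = -680 / 49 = -13.88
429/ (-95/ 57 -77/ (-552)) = -280.91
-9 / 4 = -2.25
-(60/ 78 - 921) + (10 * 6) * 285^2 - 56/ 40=316837224/ 65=4874418.83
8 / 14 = 4 / 7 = 0.57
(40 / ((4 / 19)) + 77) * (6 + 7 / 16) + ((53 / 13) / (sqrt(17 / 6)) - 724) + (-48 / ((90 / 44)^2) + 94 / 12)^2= 53 * sqrt(102) / 221 + 7348733401 / 7290000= 1010.48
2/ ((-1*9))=-2/ 9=-0.22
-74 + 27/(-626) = -46351/626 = -74.04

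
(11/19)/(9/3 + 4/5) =0.15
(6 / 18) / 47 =1 / 141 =0.01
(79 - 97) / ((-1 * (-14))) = -9 / 7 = -1.29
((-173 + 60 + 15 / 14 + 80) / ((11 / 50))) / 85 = -2235 / 1309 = -1.71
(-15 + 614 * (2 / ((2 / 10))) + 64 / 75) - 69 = 454264 / 75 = 6056.85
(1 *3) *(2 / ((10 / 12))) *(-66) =-2376 / 5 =-475.20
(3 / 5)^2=9 / 25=0.36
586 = 586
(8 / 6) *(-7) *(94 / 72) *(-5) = 1645 / 27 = 60.93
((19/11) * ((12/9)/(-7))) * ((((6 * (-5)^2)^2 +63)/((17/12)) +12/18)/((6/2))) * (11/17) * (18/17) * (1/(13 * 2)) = -61734952/1341249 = -46.03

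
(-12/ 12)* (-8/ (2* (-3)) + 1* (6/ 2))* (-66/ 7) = 286/ 7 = 40.86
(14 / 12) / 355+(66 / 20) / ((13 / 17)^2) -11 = -963553 / 179985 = -5.35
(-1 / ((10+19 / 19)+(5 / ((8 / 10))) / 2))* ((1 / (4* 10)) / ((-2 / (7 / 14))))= 1 / 2260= 0.00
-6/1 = -6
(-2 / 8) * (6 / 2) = -3 / 4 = -0.75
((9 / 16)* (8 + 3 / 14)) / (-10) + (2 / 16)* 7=185 / 448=0.41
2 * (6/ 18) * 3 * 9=18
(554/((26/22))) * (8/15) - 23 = 44267/195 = 227.01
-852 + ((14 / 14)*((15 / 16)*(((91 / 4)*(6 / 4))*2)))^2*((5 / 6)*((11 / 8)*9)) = 2711052453 / 65536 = 41367.38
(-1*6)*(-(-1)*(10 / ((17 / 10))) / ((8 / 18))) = -1350 / 17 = -79.41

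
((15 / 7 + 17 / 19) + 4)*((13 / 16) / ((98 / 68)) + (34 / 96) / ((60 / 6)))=549627 / 130340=4.22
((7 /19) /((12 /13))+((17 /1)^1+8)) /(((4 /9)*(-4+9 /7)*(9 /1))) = -40537 /17328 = -2.34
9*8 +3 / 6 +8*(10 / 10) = 161 / 2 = 80.50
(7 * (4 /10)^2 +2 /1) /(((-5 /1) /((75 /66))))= -39 /55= -0.71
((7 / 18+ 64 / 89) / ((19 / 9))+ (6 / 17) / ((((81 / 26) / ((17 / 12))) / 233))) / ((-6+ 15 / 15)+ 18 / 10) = -51939265 / 4383072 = -11.85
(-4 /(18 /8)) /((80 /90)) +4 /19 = -1.79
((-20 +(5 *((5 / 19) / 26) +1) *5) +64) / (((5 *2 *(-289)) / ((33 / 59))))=-802923 / 84231940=-0.01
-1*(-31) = 31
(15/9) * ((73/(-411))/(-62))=365/76446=0.00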